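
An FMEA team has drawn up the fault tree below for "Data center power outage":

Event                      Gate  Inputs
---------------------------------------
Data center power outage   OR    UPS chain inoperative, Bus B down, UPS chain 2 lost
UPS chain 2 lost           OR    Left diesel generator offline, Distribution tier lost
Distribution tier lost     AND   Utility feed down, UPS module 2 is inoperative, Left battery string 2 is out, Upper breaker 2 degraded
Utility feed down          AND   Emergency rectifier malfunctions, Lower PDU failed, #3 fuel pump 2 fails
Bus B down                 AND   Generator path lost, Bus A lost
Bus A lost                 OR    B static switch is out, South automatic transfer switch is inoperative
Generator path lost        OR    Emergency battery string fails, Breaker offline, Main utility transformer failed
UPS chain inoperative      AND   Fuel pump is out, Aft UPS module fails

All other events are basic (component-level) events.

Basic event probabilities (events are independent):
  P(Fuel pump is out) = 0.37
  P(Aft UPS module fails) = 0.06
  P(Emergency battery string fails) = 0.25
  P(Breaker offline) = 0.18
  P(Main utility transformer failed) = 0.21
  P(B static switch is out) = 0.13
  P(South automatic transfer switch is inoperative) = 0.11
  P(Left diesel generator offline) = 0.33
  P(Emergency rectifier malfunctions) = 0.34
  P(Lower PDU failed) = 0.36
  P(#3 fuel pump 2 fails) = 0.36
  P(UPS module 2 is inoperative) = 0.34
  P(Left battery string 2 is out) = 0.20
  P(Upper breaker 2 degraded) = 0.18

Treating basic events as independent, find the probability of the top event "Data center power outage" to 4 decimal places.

P(UPS chain inoperative) [AND] = 0.37 × 0.06 = 0.022200
P(Generator path lost) [OR] = 1 − (1−0.25) × (1−0.18) × (1−0.21) = 0.514150
P(Bus A lost) [OR] = 1 − (1−0.13) × (1−0.11) = 0.225700
P(Bus B down) [AND] = 0.514150 × 0.225700 = 0.116044
P(Utility feed down) [AND] = 0.34 × 0.36 × 0.36 = 0.044064
P(Distribution tier lost) [AND] = 0.044064 × 0.34 × 0.20 × 0.18 = 0.000539
P(UPS chain 2 lost) [OR] = 1 − (1−0.33) × (1−0.000539) = 0.330361
P(Data center power outage) [OR] = 1 − (1−0.022200) × (1−0.116044) × (1−0.330361) = 0.421209
Rounded to 4 decimal places: P(Data center power outage) ≈ 0.4212.

0.4212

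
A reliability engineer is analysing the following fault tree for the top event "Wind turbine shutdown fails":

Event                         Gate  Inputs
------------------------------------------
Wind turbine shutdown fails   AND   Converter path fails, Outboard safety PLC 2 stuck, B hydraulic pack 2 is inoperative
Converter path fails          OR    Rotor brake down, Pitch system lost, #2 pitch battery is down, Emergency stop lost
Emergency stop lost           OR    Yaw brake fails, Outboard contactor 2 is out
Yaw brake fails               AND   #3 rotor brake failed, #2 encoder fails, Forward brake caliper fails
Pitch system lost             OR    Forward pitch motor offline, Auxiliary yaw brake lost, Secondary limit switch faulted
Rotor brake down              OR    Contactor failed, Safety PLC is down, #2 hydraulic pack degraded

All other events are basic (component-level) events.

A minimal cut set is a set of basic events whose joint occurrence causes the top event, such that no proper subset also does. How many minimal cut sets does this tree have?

Rotor brake down [OR]: union of children's cut sets → 3 cut set(s).
Pitch system lost [OR]: union of children's cut sets → 3 cut set(s).
Yaw brake fails [AND]: one cut set from each child combined → 1 × 1 × 1 = 1 cut set(s).
Emergency stop lost [OR]: union of children's cut sets → 2 cut set(s).
Converter path fails [OR]: union of children's cut sets → 9 cut set(s).
Wind turbine shutdown fails [AND]: one cut set from each child combined → 9 × 1 × 1 = 9 cut set(s).
Minimal cut sets: {B hydraulic pack 2 is inoperative, Contactor failed, Outboard safety PLC 2 stuck}; {B hydraulic pack 2 is inoperative, Outboard safety PLC 2 stuck, Safety PLC is down}; {#2 hydraulic pack degraded, B hydraulic pack 2 is inoperative, Outboard safety PLC 2 stuck}; {B hydraulic pack 2 is inoperative, Forward pitch motor offline, Outboard safety PLC 2 stuck}; {Auxiliary yaw brake lost, B hydraulic pack 2 is inoperative, Outboard safety PLC 2 stuck}; {B hydraulic pack 2 is inoperative, Outboard safety PLC 2 stuck, Secondary limit switch faulted}; {#2 pitch battery is down, B hydraulic pack 2 is inoperative, Outboard safety PLC 2 stuck}; {#2 encoder fails, #3 rotor brake failed, B hydraulic pack 2 is inoperative, Forward brake caliper fails, Outboard safety PLC 2 stuck}; {B hydraulic pack 2 is inoperative, Outboard contactor 2 is out, Outboard safety PLC 2 stuck}.

9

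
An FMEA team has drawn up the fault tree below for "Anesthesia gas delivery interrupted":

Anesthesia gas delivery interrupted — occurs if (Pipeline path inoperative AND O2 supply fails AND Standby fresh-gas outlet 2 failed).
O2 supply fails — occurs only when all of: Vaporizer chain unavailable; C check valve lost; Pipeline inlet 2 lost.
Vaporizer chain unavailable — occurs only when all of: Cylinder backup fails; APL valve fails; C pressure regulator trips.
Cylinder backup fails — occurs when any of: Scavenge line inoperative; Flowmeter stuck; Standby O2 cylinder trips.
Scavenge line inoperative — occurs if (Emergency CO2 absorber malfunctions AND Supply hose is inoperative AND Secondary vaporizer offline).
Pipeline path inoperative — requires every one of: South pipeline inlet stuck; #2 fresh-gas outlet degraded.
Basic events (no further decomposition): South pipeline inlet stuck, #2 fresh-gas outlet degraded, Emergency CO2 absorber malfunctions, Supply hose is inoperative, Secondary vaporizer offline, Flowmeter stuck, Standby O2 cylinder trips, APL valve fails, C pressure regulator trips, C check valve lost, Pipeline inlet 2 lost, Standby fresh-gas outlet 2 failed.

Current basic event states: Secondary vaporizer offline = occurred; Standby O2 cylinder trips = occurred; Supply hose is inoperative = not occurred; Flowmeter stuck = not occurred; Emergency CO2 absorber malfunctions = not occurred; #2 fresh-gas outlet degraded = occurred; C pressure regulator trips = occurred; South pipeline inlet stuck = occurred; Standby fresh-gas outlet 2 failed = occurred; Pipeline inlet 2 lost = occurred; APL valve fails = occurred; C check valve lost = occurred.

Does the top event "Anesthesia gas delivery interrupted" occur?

Pipeline path inoperative [AND]: South pipeline inlet stuck=occurs, #2 fresh-gas outlet degraded=occurs → all inputs occur → occurs.
Scavenge line inoperative [AND]: Emergency CO2 absorber malfunctions=not, Supply hose is inoperative=not, Secondary vaporizer offline=occurs → not all inputs occur → does not occur.
Cylinder backup fails [OR]: Scavenge line inoperative=not, Flowmeter stuck=not, Standby O2 cylinder trips=occurs → at least one input occurs → occurs.
Vaporizer chain unavailable [AND]: Cylinder backup fails=occurs, APL valve fails=occurs, C pressure regulator trips=occurs → all inputs occur → occurs.
O2 supply fails [AND]: Vaporizer chain unavailable=occurs, C check valve lost=occurs, Pipeline inlet 2 lost=occurs → all inputs occur → occurs.
Anesthesia gas delivery interrupted [AND]: Pipeline path inoperative=occurs, O2 supply fails=occurs, Standby fresh-gas outlet 2 failed=occurs → all inputs occur → occurs.

Yes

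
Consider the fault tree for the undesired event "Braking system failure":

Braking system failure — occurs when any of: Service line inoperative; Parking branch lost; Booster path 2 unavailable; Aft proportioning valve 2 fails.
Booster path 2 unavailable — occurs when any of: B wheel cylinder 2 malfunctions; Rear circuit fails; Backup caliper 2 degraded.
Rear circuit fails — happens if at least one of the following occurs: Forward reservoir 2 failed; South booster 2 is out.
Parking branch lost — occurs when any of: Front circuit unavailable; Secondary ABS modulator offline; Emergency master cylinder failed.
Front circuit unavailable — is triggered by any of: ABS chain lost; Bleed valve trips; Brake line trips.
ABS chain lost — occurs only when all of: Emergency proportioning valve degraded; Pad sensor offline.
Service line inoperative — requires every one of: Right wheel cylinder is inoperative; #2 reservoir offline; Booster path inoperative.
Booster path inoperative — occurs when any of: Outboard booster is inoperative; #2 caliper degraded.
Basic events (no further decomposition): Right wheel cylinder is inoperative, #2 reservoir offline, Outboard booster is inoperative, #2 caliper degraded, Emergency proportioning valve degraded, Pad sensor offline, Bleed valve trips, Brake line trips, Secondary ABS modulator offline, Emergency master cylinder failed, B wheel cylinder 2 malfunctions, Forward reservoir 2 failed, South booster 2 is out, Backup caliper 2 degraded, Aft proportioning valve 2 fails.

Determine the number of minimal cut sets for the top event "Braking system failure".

12

Booster path inoperative [OR]: union of children's cut sets → 2 cut set(s).
Service line inoperative [AND]: one cut set from each child combined → 1 × 1 × 2 = 2 cut set(s).
ABS chain lost [AND]: one cut set from each child combined → 1 × 1 = 1 cut set(s).
Front circuit unavailable [OR]: union of children's cut sets → 3 cut set(s).
Parking branch lost [OR]: union of children's cut sets → 5 cut set(s).
Rear circuit fails [OR]: union of children's cut sets → 2 cut set(s).
Booster path 2 unavailable [OR]: union of children's cut sets → 4 cut set(s).
Braking system failure [OR]: union of children's cut sets → 12 cut set(s).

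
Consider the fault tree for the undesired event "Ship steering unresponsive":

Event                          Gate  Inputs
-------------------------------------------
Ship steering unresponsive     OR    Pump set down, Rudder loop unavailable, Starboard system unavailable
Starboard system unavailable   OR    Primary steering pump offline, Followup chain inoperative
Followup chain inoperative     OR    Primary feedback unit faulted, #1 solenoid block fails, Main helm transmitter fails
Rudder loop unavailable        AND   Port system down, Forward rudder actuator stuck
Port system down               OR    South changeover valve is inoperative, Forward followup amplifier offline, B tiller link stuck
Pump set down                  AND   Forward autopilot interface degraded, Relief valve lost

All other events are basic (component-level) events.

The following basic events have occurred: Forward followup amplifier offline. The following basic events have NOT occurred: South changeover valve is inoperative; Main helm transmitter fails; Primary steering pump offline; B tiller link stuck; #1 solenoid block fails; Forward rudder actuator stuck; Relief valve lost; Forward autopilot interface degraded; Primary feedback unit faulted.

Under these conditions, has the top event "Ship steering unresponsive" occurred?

No

Pump set down [AND]: Forward autopilot interface degraded=not, Relief valve lost=not → not all inputs occur → does not occur.
Port system down [OR]: South changeover valve is inoperative=not, Forward followup amplifier offline=occurs, B tiller link stuck=not → at least one input occurs → occurs.
Rudder loop unavailable [AND]: Port system down=occurs, Forward rudder actuator stuck=not → not all inputs occur → does not occur.
Followup chain inoperative [OR]: Primary feedback unit faulted=not, #1 solenoid block fails=not, Main helm transmitter fails=not → no input occurs → does not occur.
Starboard system unavailable [OR]: Primary steering pump offline=not, Followup chain inoperative=not → no input occurs → does not occur.
Ship steering unresponsive [OR]: Pump set down=not, Rudder loop unavailable=not, Starboard system unavailable=not → no input occurs → does not occur.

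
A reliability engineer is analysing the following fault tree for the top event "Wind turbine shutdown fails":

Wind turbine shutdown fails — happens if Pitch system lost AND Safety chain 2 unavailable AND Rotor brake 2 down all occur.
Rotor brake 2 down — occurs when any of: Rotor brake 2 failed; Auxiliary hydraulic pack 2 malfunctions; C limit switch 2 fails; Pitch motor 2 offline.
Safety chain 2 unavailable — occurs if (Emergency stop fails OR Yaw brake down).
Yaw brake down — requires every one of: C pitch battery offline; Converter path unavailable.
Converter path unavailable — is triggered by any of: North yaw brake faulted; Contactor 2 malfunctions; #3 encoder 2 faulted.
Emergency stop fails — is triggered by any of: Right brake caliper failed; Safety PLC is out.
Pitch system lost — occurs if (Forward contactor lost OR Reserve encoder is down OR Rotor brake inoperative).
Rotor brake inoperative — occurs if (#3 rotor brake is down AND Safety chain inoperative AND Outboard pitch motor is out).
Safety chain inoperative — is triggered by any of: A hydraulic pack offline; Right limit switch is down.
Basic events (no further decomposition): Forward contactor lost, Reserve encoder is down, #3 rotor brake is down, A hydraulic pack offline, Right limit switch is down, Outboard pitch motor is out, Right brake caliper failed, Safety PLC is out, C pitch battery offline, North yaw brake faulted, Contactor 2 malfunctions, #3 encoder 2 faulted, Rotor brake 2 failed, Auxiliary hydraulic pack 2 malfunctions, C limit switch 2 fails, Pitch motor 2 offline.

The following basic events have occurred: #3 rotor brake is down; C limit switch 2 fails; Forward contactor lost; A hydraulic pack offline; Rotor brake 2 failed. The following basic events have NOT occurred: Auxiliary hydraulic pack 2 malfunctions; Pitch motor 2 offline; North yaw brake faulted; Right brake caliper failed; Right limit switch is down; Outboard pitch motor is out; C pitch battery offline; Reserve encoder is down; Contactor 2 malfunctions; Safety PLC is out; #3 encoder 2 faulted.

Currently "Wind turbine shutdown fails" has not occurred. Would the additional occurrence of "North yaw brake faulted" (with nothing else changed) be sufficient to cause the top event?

Counterfactual: set "North yaw brake faulted" to occurred.
Safety chain inoperative [OR]: A hydraulic pack offline=occurs, Right limit switch is down=not → at least one input occurs → occurs.
Rotor brake inoperative [AND]: #3 rotor brake is down=occurs, Safety chain inoperative=occurs, Outboard pitch motor is out=not → not all inputs occur → does not occur.
Pitch system lost [OR]: Forward contactor lost=occurs, Reserve encoder is down=not, Rotor brake inoperative=not → at least one input occurs → occurs.
Emergency stop fails [OR]: Right brake caliper failed=not, Safety PLC is out=not → no input occurs → does not occur.
Converter path unavailable [OR]: North yaw brake faulted=occurs, Contactor 2 malfunctions=not, #3 encoder 2 faulted=not → at least one input occurs → occurs.
Yaw brake down [AND]: C pitch battery offline=not, Converter path unavailable=occurs → not all inputs occur → does not occur.
Safety chain 2 unavailable [OR]: Emergency stop fails=not, Yaw brake down=not → no input occurs → does not occur.
Rotor brake 2 down [OR]: Rotor brake 2 failed=occurs, Auxiliary hydraulic pack 2 malfunctions=not, C limit switch 2 fails=occurs, Pitch motor 2 offline=not → at least one input occurs → occurs.
Wind turbine shutdown fails [AND]: Pitch system lost=occurs, Safety chain 2 unavailable=not, Rotor brake 2 down=occurs → not all inputs occur → does not occur.

No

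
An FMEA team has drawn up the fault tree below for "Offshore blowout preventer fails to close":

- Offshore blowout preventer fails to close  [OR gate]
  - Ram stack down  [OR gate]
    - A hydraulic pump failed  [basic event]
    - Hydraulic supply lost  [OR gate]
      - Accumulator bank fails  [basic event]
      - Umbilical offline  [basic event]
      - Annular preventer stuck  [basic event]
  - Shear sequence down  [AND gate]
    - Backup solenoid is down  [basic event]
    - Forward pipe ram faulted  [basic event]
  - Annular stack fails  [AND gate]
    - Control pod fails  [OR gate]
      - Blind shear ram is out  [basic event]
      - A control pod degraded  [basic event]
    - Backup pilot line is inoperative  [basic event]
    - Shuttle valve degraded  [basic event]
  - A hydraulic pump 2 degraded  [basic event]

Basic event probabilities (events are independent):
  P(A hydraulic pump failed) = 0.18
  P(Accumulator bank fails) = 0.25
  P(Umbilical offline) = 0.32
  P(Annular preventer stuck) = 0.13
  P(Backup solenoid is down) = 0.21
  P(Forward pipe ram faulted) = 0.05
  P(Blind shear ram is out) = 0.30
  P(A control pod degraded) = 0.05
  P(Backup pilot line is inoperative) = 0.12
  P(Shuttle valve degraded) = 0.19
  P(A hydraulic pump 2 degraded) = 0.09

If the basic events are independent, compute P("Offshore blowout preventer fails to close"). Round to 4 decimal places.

P(Hydraulic supply lost) [OR] = 1 − (1−0.25) × (1−0.32) × (1−0.13) = 0.556300
P(Ram stack down) [OR] = 1 − (1−0.18) × (1−0.556300) = 0.636166
P(Shear sequence down) [AND] = 0.21 × 0.05 = 0.010500
P(Control pod fails) [OR] = 1 − (1−0.30) × (1−0.05) = 0.335000
P(Annular stack fails) [AND] = 0.335000 × 0.12 × 0.19 = 0.007638
P(Offshore blowout preventer fails to close) [OR] = 1 − (1−0.636166) × (1−0.010500) × (1−0.007638) × (1−0.09) = 0.674890
Rounded to 4 decimal places: P(Offshore blowout preventer fails to close) ≈ 0.6749.

0.6749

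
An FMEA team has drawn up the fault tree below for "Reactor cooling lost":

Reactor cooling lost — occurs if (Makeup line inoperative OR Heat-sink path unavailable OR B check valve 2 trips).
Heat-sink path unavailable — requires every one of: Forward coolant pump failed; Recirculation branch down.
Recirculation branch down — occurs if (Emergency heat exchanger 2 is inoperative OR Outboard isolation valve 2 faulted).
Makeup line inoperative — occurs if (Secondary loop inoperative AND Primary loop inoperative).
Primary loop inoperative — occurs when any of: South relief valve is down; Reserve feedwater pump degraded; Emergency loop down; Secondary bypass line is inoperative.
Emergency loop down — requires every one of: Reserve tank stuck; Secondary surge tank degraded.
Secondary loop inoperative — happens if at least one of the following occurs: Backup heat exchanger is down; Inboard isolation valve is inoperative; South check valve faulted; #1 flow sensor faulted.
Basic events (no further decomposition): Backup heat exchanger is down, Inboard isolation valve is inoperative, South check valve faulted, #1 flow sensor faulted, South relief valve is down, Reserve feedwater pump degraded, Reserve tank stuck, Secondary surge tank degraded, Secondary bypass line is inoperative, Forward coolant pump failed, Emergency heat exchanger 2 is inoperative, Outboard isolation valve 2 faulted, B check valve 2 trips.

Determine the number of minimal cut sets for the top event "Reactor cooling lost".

Secondary loop inoperative [OR]: union of children's cut sets → 4 cut set(s).
Emergency loop down [AND]: one cut set from each child combined → 1 × 1 = 1 cut set(s).
Primary loop inoperative [OR]: union of children's cut sets → 4 cut set(s).
Makeup line inoperative [AND]: one cut set from each child combined → 4 × 4 = 16 cut set(s).
Recirculation branch down [OR]: union of children's cut sets → 2 cut set(s).
Heat-sink path unavailable [AND]: one cut set from each child combined → 1 × 2 = 2 cut set(s).
Reactor cooling lost [OR]: union of children's cut sets → 19 cut set(s).

19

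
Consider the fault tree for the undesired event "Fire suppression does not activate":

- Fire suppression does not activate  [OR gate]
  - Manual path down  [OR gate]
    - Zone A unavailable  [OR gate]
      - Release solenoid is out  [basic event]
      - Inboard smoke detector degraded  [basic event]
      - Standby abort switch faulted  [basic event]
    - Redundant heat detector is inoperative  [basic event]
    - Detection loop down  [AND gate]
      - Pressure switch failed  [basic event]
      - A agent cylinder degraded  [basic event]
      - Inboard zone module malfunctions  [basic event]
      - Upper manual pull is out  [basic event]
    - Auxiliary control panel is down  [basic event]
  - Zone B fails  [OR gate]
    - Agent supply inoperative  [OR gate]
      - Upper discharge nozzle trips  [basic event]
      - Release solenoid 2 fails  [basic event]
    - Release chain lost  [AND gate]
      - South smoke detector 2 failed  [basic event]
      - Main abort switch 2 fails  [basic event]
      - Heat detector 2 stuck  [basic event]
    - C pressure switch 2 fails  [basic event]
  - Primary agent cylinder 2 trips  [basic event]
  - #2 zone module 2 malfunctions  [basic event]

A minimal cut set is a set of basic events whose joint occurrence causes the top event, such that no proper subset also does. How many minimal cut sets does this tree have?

12

Zone A unavailable [OR]: union of children's cut sets → 3 cut set(s).
Detection loop down [AND]: one cut set from each child combined → 1 × 1 × 1 × 1 = 1 cut set(s).
Manual path down [OR]: union of children's cut sets → 6 cut set(s).
Agent supply inoperative [OR]: union of children's cut sets → 2 cut set(s).
Release chain lost [AND]: one cut set from each child combined → 1 × 1 × 1 = 1 cut set(s).
Zone B fails [OR]: union of children's cut sets → 4 cut set(s).
Fire suppression does not activate [OR]: union of children's cut sets → 12 cut set(s).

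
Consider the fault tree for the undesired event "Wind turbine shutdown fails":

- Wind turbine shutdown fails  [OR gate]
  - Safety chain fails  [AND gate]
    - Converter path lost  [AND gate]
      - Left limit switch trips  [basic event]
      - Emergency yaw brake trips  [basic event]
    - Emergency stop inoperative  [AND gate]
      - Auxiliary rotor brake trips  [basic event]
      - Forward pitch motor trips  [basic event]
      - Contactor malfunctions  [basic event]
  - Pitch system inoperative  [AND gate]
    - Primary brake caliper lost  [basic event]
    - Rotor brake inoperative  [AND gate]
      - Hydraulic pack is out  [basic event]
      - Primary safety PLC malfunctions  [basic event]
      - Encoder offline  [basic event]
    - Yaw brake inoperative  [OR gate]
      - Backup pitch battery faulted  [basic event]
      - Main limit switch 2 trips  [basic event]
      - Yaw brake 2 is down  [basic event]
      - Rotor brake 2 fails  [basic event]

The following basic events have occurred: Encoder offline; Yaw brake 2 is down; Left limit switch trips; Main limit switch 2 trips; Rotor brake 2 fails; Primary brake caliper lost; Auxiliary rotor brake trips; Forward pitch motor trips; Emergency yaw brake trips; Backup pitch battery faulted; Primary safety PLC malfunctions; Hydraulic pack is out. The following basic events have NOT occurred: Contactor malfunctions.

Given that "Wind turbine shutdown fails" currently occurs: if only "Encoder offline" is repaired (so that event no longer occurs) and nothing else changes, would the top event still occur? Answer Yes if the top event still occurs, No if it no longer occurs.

No

Counterfactual: set "Encoder offline" to not occurred.
Converter path lost [AND]: Left limit switch trips=occurs, Emergency yaw brake trips=occurs → all inputs occur → occurs.
Emergency stop inoperative [AND]: Auxiliary rotor brake trips=occurs, Forward pitch motor trips=occurs, Contactor malfunctions=not → not all inputs occur → does not occur.
Safety chain fails [AND]: Converter path lost=occurs, Emergency stop inoperative=not → not all inputs occur → does not occur.
Rotor brake inoperative [AND]: Hydraulic pack is out=occurs, Primary safety PLC malfunctions=occurs, Encoder offline=not → not all inputs occur → does not occur.
Yaw brake inoperative [OR]: Backup pitch battery faulted=occurs, Main limit switch 2 trips=occurs, Yaw brake 2 is down=occurs, Rotor brake 2 fails=occurs → at least one input occurs → occurs.
Pitch system inoperative [AND]: Primary brake caliper lost=occurs, Rotor brake inoperative=not, Yaw brake inoperative=occurs → not all inputs occur → does not occur.
Wind turbine shutdown fails [OR]: Safety chain fails=not, Pitch system inoperative=not → no input occurs → does not occur.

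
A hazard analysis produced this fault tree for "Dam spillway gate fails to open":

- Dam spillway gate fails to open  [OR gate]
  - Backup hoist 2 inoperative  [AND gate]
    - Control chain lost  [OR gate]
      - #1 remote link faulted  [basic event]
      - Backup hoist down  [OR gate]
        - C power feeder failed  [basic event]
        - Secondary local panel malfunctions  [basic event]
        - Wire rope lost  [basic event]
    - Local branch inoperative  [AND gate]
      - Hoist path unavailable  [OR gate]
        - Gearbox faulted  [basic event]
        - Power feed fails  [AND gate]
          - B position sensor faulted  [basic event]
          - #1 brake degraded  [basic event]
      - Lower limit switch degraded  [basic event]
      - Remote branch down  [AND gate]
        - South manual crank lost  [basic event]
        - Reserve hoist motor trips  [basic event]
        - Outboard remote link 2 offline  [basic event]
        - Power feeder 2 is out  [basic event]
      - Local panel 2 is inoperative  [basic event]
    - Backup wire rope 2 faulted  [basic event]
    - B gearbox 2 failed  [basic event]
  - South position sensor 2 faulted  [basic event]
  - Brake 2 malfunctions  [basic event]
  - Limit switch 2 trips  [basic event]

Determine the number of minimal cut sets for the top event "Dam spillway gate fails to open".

Backup hoist down [OR]: union of children's cut sets → 3 cut set(s).
Control chain lost [OR]: union of children's cut sets → 4 cut set(s).
Power feed fails [AND]: one cut set from each child combined → 1 × 1 = 1 cut set(s).
Hoist path unavailable [OR]: union of children's cut sets → 2 cut set(s).
Remote branch down [AND]: one cut set from each child combined → 1 × 1 × 1 × 1 = 1 cut set(s).
Local branch inoperative [AND]: one cut set from each child combined → 2 × 1 × 1 × 1 = 2 cut set(s).
Backup hoist 2 inoperative [AND]: one cut set from each child combined → 4 × 2 × 1 × 1 = 8 cut set(s).
Dam spillway gate fails to open [OR]: union of children's cut sets → 11 cut set(s).

11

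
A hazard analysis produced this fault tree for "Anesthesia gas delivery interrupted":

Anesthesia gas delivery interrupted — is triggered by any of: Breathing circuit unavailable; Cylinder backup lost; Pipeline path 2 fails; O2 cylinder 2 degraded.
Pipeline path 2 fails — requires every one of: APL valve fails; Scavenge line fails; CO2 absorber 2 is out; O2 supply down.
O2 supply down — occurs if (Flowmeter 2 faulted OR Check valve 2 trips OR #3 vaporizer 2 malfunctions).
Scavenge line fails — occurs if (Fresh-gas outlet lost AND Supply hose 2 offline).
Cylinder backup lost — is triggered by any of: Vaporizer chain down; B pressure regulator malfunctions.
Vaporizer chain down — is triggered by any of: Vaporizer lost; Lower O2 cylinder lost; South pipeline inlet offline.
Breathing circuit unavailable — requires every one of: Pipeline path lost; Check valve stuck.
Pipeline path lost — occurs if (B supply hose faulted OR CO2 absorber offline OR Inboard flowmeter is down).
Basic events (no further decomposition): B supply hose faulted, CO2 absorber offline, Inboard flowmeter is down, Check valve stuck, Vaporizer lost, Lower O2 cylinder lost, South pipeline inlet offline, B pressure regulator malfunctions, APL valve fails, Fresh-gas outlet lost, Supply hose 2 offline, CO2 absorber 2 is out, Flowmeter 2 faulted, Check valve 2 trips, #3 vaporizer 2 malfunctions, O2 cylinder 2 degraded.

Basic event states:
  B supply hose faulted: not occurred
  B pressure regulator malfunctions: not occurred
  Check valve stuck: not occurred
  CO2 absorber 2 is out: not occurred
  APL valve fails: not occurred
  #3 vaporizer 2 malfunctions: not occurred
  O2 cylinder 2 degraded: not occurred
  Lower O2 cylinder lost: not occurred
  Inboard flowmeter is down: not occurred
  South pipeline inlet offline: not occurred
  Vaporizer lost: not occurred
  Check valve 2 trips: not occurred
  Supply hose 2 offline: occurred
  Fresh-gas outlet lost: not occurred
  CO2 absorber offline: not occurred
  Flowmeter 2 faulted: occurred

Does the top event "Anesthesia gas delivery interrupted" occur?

Pipeline path lost [OR]: B supply hose faulted=not, CO2 absorber offline=not, Inboard flowmeter is down=not → no input occurs → does not occur.
Breathing circuit unavailable [AND]: Pipeline path lost=not, Check valve stuck=not → not all inputs occur → does not occur.
Vaporizer chain down [OR]: Vaporizer lost=not, Lower O2 cylinder lost=not, South pipeline inlet offline=not → no input occurs → does not occur.
Cylinder backup lost [OR]: Vaporizer chain down=not, B pressure regulator malfunctions=not → no input occurs → does not occur.
Scavenge line fails [AND]: Fresh-gas outlet lost=not, Supply hose 2 offline=occurs → not all inputs occur → does not occur.
O2 supply down [OR]: Flowmeter 2 faulted=occurs, Check valve 2 trips=not, #3 vaporizer 2 malfunctions=not → at least one input occurs → occurs.
Pipeline path 2 fails [AND]: APL valve fails=not, Scavenge line fails=not, CO2 absorber 2 is out=not, O2 supply down=occurs → not all inputs occur → does not occur.
Anesthesia gas delivery interrupted [OR]: Breathing circuit unavailable=not, Cylinder backup lost=not, Pipeline path 2 fails=not, O2 cylinder 2 degraded=not → no input occurs → does not occur.

No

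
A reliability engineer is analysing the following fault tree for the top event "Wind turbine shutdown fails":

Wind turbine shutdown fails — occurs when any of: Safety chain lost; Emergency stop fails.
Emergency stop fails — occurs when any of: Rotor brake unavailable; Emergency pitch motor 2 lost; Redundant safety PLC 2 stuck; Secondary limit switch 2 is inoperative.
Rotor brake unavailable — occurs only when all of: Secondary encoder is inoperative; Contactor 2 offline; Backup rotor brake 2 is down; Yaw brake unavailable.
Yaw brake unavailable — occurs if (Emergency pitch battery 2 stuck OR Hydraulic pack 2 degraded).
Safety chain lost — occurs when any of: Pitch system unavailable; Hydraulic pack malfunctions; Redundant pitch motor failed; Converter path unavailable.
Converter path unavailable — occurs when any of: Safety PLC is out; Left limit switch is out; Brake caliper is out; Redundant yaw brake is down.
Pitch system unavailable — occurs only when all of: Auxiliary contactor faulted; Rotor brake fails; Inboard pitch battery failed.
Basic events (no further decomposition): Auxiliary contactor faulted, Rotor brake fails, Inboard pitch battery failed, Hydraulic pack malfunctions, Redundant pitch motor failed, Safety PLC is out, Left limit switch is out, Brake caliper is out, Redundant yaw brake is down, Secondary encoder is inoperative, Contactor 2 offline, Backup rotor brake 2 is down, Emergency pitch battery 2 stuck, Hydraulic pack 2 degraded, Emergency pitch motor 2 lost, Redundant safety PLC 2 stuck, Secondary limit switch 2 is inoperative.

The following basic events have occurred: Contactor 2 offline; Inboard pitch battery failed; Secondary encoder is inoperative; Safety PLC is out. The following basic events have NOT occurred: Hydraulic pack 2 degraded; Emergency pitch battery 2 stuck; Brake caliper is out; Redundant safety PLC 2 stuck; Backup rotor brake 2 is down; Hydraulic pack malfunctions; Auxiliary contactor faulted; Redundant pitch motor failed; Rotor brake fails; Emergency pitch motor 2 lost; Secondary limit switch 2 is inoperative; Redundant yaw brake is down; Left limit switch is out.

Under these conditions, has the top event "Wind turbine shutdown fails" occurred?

Pitch system unavailable [AND]: Auxiliary contactor faulted=not, Rotor brake fails=not, Inboard pitch battery failed=occurs → not all inputs occur → does not occur.
Converter path unavailable [OR]: Safety PLC is out=occurs, Left limit switch is out=not, Brake caliper is out=not, Redundant yaw brake is down=not → at least one input occurs → occurs.
Safety chain lost [OR]: Pitch system unavailable=not, Hydraulic pack malfunctions=not, Redundant pitch motor failed=not, Converter path unavailable=occurs → at least one input occurs → occurs.
Yaw brake unavailable [OR]: Emergency pitch battery 2 stuck=not, Hydraulic pack 2 degraded=not → no input occurs → does not occur.
Rotor brake unavailable [AND]: Secondary encoder is inoperative=occurs, Contactor 2 offline=occurs, Backup rotor brake 2 is down=not, Yaw brake unavailable=not → not all inputs occur → does not occur.
Emergency stop fails [OR]: Rotor brake unavailable=not, Emergency pitch motor 2 lost=not, Redundant safety PLC 2 stuck=not, Secondary limit switch 2 is inoperative=not → no input occurs → does not occur.
Wind turbine shutdown fails [OR]: Safety chain lost=occurs, Emergency stop fails=not → at least one input occurs → occurs.

Yes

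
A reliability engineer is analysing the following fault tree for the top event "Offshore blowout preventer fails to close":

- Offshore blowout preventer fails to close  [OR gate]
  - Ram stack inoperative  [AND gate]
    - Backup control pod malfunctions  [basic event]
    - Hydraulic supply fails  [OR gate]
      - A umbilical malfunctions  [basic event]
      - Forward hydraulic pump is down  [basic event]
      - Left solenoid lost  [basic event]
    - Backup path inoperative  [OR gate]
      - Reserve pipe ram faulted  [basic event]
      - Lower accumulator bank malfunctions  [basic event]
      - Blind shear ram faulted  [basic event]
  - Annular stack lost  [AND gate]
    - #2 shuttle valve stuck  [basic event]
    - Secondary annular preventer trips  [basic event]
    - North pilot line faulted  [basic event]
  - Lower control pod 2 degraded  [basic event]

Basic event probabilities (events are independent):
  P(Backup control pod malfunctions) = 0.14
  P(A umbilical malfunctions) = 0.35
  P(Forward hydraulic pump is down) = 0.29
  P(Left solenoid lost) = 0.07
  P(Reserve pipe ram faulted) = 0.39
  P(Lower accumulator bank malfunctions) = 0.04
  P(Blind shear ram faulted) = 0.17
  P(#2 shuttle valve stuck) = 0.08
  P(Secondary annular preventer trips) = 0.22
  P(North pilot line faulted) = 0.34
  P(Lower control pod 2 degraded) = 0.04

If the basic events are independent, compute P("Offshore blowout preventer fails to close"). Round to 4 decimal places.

0.0849

P(Hydraulic supply fails) [OR] = 1 − (1−0.35) × (1−0.29) × (1−0.07) = 0.570805
P(Backup path inoperative) [OR] = 1 − (1−0.39) × (1−0.04) × (1−0.17) = 0.513952
P(Ram stack inoperative) [AND] = 0.14 × 0.570805 × 0.513952 = 0.041071
P(Annular stack lost) [AND] = 0.08 × 0.22 × 0.34 = 0.005984
P(Offshore blowout preventer fails to close) [OR] = 1 − (1−0.041071) × (1−0.005984) × (1−0.04) = 0.084937
Rounded to 4 decimal places: P(Offshore blowout preventer fails to close) ≈ 0.0849.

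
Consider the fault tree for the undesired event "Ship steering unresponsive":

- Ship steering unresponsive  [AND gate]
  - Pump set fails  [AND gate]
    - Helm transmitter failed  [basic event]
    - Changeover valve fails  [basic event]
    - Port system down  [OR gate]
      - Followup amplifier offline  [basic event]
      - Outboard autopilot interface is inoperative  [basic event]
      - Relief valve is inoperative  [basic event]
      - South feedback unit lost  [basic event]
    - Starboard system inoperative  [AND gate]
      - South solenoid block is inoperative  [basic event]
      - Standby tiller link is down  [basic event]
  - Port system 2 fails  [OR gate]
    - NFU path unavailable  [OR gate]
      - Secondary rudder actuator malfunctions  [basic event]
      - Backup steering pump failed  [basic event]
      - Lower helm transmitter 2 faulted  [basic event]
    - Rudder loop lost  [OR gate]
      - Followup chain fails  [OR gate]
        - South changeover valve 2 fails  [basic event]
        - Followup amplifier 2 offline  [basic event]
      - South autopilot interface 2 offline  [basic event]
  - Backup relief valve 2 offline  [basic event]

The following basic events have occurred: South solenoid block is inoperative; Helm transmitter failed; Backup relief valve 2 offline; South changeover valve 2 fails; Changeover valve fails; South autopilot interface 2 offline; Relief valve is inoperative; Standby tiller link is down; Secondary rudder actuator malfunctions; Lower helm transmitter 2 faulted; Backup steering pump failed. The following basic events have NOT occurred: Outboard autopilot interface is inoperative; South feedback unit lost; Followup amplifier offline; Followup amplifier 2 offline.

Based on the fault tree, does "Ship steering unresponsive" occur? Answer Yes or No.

Yes

Port system down [OR]: Followup amplifier offline=not, Outboard autopilot interface is inoperative=not, Relief valve is inoperative=occurs, South feedback unit lost=not → at least one input occurs → occurs.
Starboard system inoperative [AND]: South solenoid block is inoperative=occurs, Standby tiller link is down=occurs → all inputs occur → occurs.
Pump set fails [AND]: Helm transmitter failed=occurs, Changeover valve fails=occurs, Port system down=occurs, Starboard system inoperative=occurs → all inputs occur → occurs.
NFU path unavailable [OR]: Secondary rudder actuator malfunctions=occurs, Backup steering pump failed=occurs, Lower helm transmitter 2 faulted=occurs → at least one input occurs → occurs.
Followup chain fails [OR]: South changeover valve 2 fails=occurs, Followup amplifier 2 offline=not → at least one input occurs → occurs.
Rudder loop lost [OR]: Followup chain fails=occurs, South autopilot interface 2 offline=occurs → at least one input occurs → occurs.
Port system 2 fails [OR]: NFU path unavailable=occurs, Rudder loop lost=occurs → at least one input occurs → occurs.
Ship steering unresponsive [AND]: Pump set fails=occurs, Port system 2 fails=occurs, Backup relief valve 2 offline=occurs → all inputs occur → occurs.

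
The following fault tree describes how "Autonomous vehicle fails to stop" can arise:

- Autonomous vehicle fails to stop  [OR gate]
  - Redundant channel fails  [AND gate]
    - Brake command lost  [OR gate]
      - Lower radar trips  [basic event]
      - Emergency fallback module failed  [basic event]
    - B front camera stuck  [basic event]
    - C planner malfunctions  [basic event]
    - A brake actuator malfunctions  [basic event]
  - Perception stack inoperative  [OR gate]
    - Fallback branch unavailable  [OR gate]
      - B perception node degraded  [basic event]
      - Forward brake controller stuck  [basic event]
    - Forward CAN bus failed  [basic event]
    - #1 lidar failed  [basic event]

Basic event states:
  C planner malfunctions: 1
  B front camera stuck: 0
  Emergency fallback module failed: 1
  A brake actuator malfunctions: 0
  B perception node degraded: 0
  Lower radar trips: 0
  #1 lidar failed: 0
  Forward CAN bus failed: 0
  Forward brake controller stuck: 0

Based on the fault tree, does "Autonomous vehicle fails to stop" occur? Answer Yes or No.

No

Brake command lost [OR]: Lower radar trips=not, Emergency fallback module failed=occurs → at least one input occurs → occurs.
Redundant channel fails [AND]: Brake command lost=occurs, B front camera stuck=not, C planner malfunctions=occurs, A brake actuator malfunctions=not → not all inputs occur → does not occur.
Fallback branch unavailable [OR]: B perception node degraded=not, Forward brake controller stuck=not → no input occurs → does not occur.
Perception stack inoperative [OR]: Fallback branch unavailable=not, Forward CAN bus failed=not, #1 lidar failed=not → no input occurs → does not occur.
Autonomous vehicle fails to stop [OR]: Redundant channel fails=not, Perception stack inoperative=not → no input occurs → does not occur.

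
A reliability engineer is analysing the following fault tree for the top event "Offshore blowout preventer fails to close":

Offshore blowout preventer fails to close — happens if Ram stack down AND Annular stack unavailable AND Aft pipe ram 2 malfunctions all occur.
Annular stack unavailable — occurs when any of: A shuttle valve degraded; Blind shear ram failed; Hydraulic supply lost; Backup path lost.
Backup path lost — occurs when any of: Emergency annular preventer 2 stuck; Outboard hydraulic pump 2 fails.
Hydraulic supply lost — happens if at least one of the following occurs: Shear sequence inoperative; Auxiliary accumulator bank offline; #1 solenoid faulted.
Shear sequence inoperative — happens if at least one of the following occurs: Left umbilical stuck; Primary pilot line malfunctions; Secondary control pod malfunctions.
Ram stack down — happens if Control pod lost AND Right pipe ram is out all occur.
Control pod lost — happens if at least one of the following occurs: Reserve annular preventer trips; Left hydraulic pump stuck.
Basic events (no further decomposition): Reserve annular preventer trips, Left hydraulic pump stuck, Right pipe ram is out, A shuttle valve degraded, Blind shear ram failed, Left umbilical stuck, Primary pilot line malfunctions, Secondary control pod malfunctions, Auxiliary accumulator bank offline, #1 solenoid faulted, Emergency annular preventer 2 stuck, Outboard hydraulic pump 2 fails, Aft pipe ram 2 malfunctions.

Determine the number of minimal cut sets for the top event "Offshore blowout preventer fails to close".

18

Control pod lost [OR]: union of children's cut sets → 2 cut set(s).
Ram stack down [AND]: one cut set from each child combined → 2 × 1 = 2 cut set(s).
Shear sequence inoperative [OR]: union of children's cut sets → 3 cut set(s).
Hydraulic supply lost [OR]: union of children's cut sets → 5 cut set(s).
Backup path lost [OR]: union of children's cut sets → 2 cut set(s).
Annular stack unavailable [OR]: union of children's cut sets → 9 cut set(s).
Offshore blowout preventer fails to close [AND]: one cut set from each child combined → 2 × 9 × 1 = 18 cut set(s).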